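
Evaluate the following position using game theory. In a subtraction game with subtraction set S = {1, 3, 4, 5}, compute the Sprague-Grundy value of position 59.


The subtraction set is S = {1, 3, 4, 5}.
G(k) = mex{ G(k - s) : s in S, s <= k }. We compute iteratively: G(0) = 0.
G(1) = mex({0}) = 1
G(2) = mex({1}) = 0
G(3) = mex({0}) = 1
G(4) = mex({0, 1}) = 2
G(5) = mex({0, 1, 2}) = 3
G(6) = mex({0, 1, 3}) = 2
G(7) = mex({0, 1, 2}) = 3
G(8) = mex({1, 2, 3}) = 0
G(9) = mex({0, 2, 3}) = 1
G(10) = mex({1, 2, 3}) = 0
G(11) = mex({0, 2, 3}) = 1
G(12) = mex({0, 1, 3}) = 2
Observe that G(8)..G(12) = 0, 1, 0, 1, 2 repeats G(0)..G(4) = 0, 1, 0, 1, 2.
For k >= max(S) = 5, G(k) is determined by the previous 5 values G(k-5)..G(k-1); a window of 5 consecutive values has recurred shifted by 8, so by induction G(k + 8) = G(k) for all k >= 0: the sequence is periodic from the start with period 8.
One period: G(0..7) = 0, 1, 0, 1, 2, 3, 2, 3.
59 mod 8 = 3, so G(59) = G(3) = 1.

1


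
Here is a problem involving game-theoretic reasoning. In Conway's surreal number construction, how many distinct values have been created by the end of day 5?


Day 0: {|} = 0 is born. Count = 1.
Day n: the number of surreal numbers born by day n is 2^(n+1) - 1.
By day 0: 2^1 - 1 = 1
By day 1: 2^2 - 1 = 3
By day 2: 2^3 - 1 = 7
By day 3: 2^4 - 1 = 15
By day 4: 2^5 - 1 = 31
By day 5: 2^6 - 1 = 63
By day 5: 63 surreal numbers.

63


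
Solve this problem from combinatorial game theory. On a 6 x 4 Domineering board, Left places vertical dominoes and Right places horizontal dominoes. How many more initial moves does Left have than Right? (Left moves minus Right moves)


Board is 6 x 4 (rows x cols).
Left (vertical) placements: (rows-1) * cols = 5 * 4 = 20
Right (horizontal) placements: rows * (cols-1) = 6 * 3 = 18
Advantage = Left - Right = 20 - 18 = 2

2


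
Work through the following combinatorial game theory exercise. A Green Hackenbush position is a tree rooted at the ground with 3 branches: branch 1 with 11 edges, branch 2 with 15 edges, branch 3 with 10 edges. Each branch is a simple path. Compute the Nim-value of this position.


The tree has 3 branches from the ground vertex.
In Green Hackenbush, the Nim-value of a simple path of length k is k.
Branch 1: length 11, Nim-value = 11
Branch 2: length 15, Nim-value = 15
Branch 3: length 10, Nim-value = 10
Total Nim-value = XOR of all branch values:
0 XOR 11 = 11
11 XOR 15 = 4
4 XOR 10 = 14
Nim-value of the tree = 14

14


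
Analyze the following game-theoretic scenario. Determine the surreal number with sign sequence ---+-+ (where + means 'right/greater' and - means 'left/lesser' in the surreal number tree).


Sign expansion: ---+-+
Rule: track bounds (lo, hi), initially (-inf, +inf). On '+', the current value becomes lo and we move to the simplest number in (value, hi): value + 1 if hi = +inf, otherwise the midpoint (value + hi)/2. On '-', the current value becomes hi and we move to value - 1 if lo = -inf, otherwise the midpoint (lo + value)/2.
Start at 0.
Step 1: sign = -, move left. Bounds: (-inf, 0). Value = -1
Step 2: sign = -, move left. Bounds: (-inf, -1). Value = -2
Step 3: sign = -, move left. Bounds: (-inf, -2). Value = -3
Step 4: sign = +, move right. Bounds: (-3, -2). Value = -5/2
Step 5: sign = -, move left. Bounds: (-3, -5/2). Value = -11/4
Step 6: sign = +, move right. Bounds: (-11/4, -5/2). Value = -21/8
The surreal number with sign expansion ---+-+ is -21/8.

-21/8


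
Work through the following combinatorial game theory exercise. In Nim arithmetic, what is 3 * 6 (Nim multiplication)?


Nim multiplication is bilinear over XOR: (u XOR v) * w = (u*w) XOR (v*w).
So we split each operand into its bit components and XOR the pairwise Nim products.
3 = 1 + 2 (as XOR of powers of 2).
6 = 2 + 4 (as XOR of powers of 2).
Using the standard Nim-product table on single bits:
  2*2 = 3,   2*4 = 8,   2*8 = 12,
  4*4 = 6,   4*8 = 11,  8*8 = 13,
and  1*x = x (identity), k*l = l*k (commutative).
Pairwise Nim products:
  1 * 2 = 2
  1 * 4 = 4
  2 * 2 = 3
  2 * 4 = 8
XOR them: 2 XOR 4 XOR 3 XOR 8 = 13.
Result: 3 * 6 = 13 (in Nim).

13


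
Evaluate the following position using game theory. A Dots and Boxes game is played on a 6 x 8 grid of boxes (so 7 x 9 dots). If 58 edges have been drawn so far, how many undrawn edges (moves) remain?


Grid: 6 x 8 boxes, i.e. 7 rows and 9 columns of dots.
Horizontal edges: (rows + 1) * cols = 7 * 8 = 56
Vertical edges: rows * (cols + 1) = 6 * 9 = 54
Total edges: 56 + 54 = 110
Edges drawn: 58
Remaining: 110 - 58 = 52

52


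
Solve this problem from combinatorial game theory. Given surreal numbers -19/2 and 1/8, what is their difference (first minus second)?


x = -19/2, y = 1/8
Converting to common denominator: 8
x = -76/8, y = 1/8
x - y = -19/2 - 1/8 = -77/8

-77/8


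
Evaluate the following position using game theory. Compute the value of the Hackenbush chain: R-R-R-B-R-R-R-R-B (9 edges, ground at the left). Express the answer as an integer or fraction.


Edges (from ground): R-R-R-B-R-R-R-R-B
By Berlekamp's sign-expansion rule, a Blue-Red Hackenbush stalk has the value of the surreal number whose sign sequence is the edge sequence with B -> + and R -> -.
Sign sequence: ---+----+
Trace the sign expansion in the surreal number tree, starting from 0:
Edge 1: R (sign -) -> bounds (-inf, 0), value = -1
Edge 2: R (sign -) -> bounds (-inf, -1), value = -2
Edge 3: R (sign -) -> bounds (-inf, -2), value = -3
Edge 4: B (sign +) -> bounds (-3, -2), value = -5/2
Edge 5: R (sign -) -> bounds (-3, -5/2), value = -11/4
Edge 6: R (sign -) -> bounds (-3, -11/4), value = -23/8
Edge 7: R (sign -) -> bounds (-3, -23/8), value = -47/16
Edge 8: R (sign -) -> bounds (-3, -47/16), value = -95/32
Edge 9: B (sign +) -> bounds (-95/32, -47/16), value = -189/64
Game value = -189/64

-189/64


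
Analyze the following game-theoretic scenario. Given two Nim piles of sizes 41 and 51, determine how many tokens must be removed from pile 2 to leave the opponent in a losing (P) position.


Piles: 41 and 51
Current XOR: 41 XOR 51 = 26 (non-zero, so this is an N-position).
To make the XOR zero, we need to find a move that balances the piles.
For pile 2 (size 51): target = 51 XOR 26 = 41
We reduce pile 2 from 51 to 41.
Tokens removed: 51 - 41 = 10
Verification: 41 XOR 41 = 0

10


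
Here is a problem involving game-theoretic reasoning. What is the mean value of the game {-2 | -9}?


Game = {-2 | -9}, a switch {a | b} with numbers a > b.
Its thermograph has left wall a - t and right wall b + t, which meet at t = (a - b)/2, where both equal (a + b)/2. So the mast (mean value) is at (a + b)/2.
Mean = (-2 + (-9))/2 = -11/2 = -11/2

-11/2


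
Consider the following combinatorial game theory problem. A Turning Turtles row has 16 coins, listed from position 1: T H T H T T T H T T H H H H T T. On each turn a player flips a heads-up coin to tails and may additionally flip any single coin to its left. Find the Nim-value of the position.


Coins: T H T H T T T H T T H H H H T T
Key fact: a single head at position k behaves exactly like a Nim heap of size k (turning it to T and optionally flipping a coin at j < k corresponds to moving the heap from k to j, or to 0), and heads combine as a disjunctive sum (two heads at the same place would cancel, matching j XOR j = 0). So the Nim-value is the XOR of the 1-indexed positions of the heads.
Face-up positions (1-indexed): [2, 4, 8, 11, 12, 13, 14]
XOR 0 with 2: 0 XOR 2 = 2
XOR 2 with 4: 2 XOR 4 = 6
XOR 6 with 8: 6 XOR 8 = 14
XOR 14 with 11: 14 XOR 11 = 5
XOR 5 with 12: 5 XOR 12 = 9
XOR 9 with 13: 9 XOR 13 = 4
XOR 4 with 14: 4 XOR 14 = 10
Nim-value = 10

10


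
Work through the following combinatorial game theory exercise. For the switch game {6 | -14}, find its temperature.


The game is {6 | -14}, a switch {a | b} with numbers a > b.
Cooling {a | b} by t gives {a - t | b + t}, which stops being hot when a - t = b + t, i.e. at t = (a - b)/2. So the temperature of a switch is (a - b)/2.
Temperature = (Left option - Right option) / 2
= (6 - (-14)) / 2
= 20 / 2
= 10

10


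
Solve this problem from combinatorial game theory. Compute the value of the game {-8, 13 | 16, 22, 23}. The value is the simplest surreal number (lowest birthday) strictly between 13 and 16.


Left options: {-8, 13}, max = 13
Right options: {16, 22, 23}, min = 16
All options are numbers and max(Left) < min(Right), so by the simplicity theorem the value is the simplest (earliest-born) number strictly between 13 and 16.
Integers 14 through 15 all lie strictly between 13 and 16.
Among integers, the simplest (lowest birthday = smallest |n|; 0 is born on day 0, +-n on day n) is 14.
No non-integer in the interval can be simpler: if x is a non-integer in the interval, then floor(x) or ceil(x) also lies in the interval (the interval contains an integer), and both are proper prefixes of x's sign expansion, i.e. born earlier. So the game value is 14.
Game value = 14

14


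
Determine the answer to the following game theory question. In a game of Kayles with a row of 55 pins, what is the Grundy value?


Kayles: a move removes 1 or 2 adjacent pins from a contiguous row.
Removing pins from a row of k leaves two independent rows (a, b) with a + b = k - 1 (one pin) or a + b = k - 2 (two pins); an end removal gives a = 0.
By Sprague-Grundy, G(k) = mex{ G(a) XOR G(b) } over all these splits. G(0) = 0.
G(1): splits (0,0):0^0=0 -> mex({0}) = 1
G(2): splits (0,1):0^1=1 (0,0):0^0=0 -> mex({0, 1}) = 2
G(3): splits (0,2):0^2=2 (1,1):1^1=0 (0,1):0^1=1 -> mex({0, 1, 2}) = 3
G(4): splits (0,3):0^3=3 (1,2):1^2=3 (0,2):0^2=2 (1,1):1^1=0 -> mex({0, 2, 3}) = 1
G(5): splits (0,4):0^1=1 (1,3):1^3=2 (2,2):2^2=0 (0,3):0^3=3 (1,2):1^2=3 -> mex({0, 1, 2, 3}) = 4
G(6) = mex({0, 1, 2, 4}) = 3
G(7) = mex({0, 1, 3, 4, 5}) = 2
G(8) = mex({0, 2, 3, 5, 6}) = 1
G(9) = mex({0, 1, 2, 3, 6, 7}) = 4
G(10) = mex({0, 1, 3, 4, 5, 7}) = 2
G(11) = mex({0, 1, 2, 3, 4, 5}) = 6
G(12) = mex({0, 1, 2, 3, 5, 6, 7}) = 4
G(13) = mex({0, 2, 3, 4, 6, 7}) = 1
G(14) = mex({0, 1, 4, 5, 6, 7}) = 2
G(15) = mex({0, 1, 2, 3, 4, 5, 6}) = 7
G(16) = mex({0, 2, 3, 5, 6, 7}) = 1
G(17) = mex({0, 1, 2, 3, 5, 6, 7}) = 4
G(18) = mex({0, 1, 2, 4, 5, 6}) = 3
G(19) = mex({0, 1, 3, 4, 5, 7}) = 2
G(20) = mex({0, 2, 3, 4, 5, 6, 7}) = 1
G(21) = mex({0, 1, 2, 3, 5, 6, 7}) = 4
G(22) = mex({0, 1, 2, 3, 4, 5, 7}) = 6
G(23) = mex({0, 1, 2, 3, 4, 5, 6}) = 7
G(24) = mex({0, 1, 2, 3, 5, 6, 7}) = 4
G(25) = mex({0, 2, 3, 4, 6, 7}) = 1
G(26) = mex({0, 1, 3, 4, 5, 6, 7}) = 2
G(27) = mex({0, 1, 2, 3, 4, 5, 6, 7}) = 8
G(28) = mex({0, 1, 2, 3, 4, 6, 7, 8}) = 5
G(29) = mex({0, 1, 2, 3, 5, 6, 7, 8, 9}) = 4
G(30) = mex({0, 1, 2, 3, 4, 5, 6, 9, 10}) = 7
G(31) = mex({0, 1, 3, 4, 5, 7, 10, 11}) = 2
G(32) = mex({0, 2, 3, 4, 5, 6, 7, 9, 11}) = 1
G(33) = mex({0, 1, 2, 3, 4, 5, 6, 7, 9, 12}) = 8
G(34) = mex({0, 1, 2, 3, 4, 5, 7, 8, 11, 12}) = 6
G(35) = mex({0, 1, 2, 3, 4, 5, 6, 8, 9, 10, 11}) = 7
G(36) = mex({0, 1, 2, 3, 5, 6, 7, 9, 10}) = 4
G(37) = mex({0, 2, 3, 4, 6, 7, 9, 10, 11, 12}) = 1
G(38) = mex({0, 1, 3, 4, 5, 6, 7, 9, 10, 11, 12}) = 2
G(39) = mex({0, 1, 2, 4, 5, 6, 7, 9, 10, 12, 14}) = 3
G(40) = mex({0, 2, 3, 4, 6, 7, 11, 12, 14}) = 1
G(41) = mex({0, 1, 2, 3, 5, 6, 7, 9, 10, 11, 12}) = 4
G(42) = mex({0, 1, 2, 3, 4, 5, 6, 9, 10}) = 7
G(43) = mex({0, 1, 3, 4, 5, 7, 9, 10, 12, 15}) = 2
G(44) = mex({0, 2, 3, 4, 5, 6, 7, 9, 10, 12, 15}) = 1
G(45) = mex({0, 1, 2, 3, 4, 5, 6, 7, 9, 10, 12, 14}) = 8
G(46) = mex({0, 1, 3, 4, 5, 7, 8, 11, 12, 14}) = 2
G(47) = mex({0, 1, 2, 3, 4, 5, 6, 8, 9, 10, 11, 12}) = 7
G(48) = mex({0, 1, 2, 3, 5, 6, 7, 9, 10}) = 4
G(49) = mex({0, 2, 3, 4, 6, 7, 9, 10, 11, 12, 15}) = 1
G(50) = mex({0, 1, 4, 5, 6, 7, 9, 11, 12, 14, 15}) = 2
G(51) = mex({0, 1, 2, 3, 4, 5, 6, 7, 9, 12, 14, 15}) = 8
G(52) = mex({0, 2, 3, 4, 5, 6, 7, 8, 11, 12, 15}) = 1
G(53) = mex({0, 1, 2, 3, 5, 6, 7, 8, 9, 10, 11, 12}) = 4
G(54) = mex({0, 1, 2, 3, 4, 5, 6, 9, 10}) = 7
G(55) = mex({0, 1, 3, 4, 5, 7, 9, 10, 11, 12}) = 2
Therefore G(55) = 2.

2


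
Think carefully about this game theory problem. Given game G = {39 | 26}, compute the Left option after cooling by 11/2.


Original game: {39 | 26} (a switch {a | b} with a > b).
Cooling by t (for t below the temperature (a - b)/2 = 13/2) taxes each move by t: {a | b} cooled by t is {a - t | b + t}.
Cooling amount: t = 11/2
Cooled Left option: 39 - 11/2 = 67/2
Cooled Right option: 26 + 11/2 = 63/2
Cooled game: {67/2 | 63/2}
Left option = 67/2

67/2


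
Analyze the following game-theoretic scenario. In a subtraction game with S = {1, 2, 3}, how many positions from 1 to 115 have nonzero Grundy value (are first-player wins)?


Subtraction set S = {1, 2, 3}, so G(n) = n mod 4.
G(n) = 0 when n is a multiple of 4.
Multiples of 4 in [1, 115]: 28
N-positions (nonzero Grundy) = 115 - 28 = 87

87


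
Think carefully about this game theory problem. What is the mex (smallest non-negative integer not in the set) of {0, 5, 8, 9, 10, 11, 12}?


Set = {0, 5, 8, 9, 10, 11, 12}
0 is in the set.
1 is NOT in the set. This is the mex.
mex = 1

1


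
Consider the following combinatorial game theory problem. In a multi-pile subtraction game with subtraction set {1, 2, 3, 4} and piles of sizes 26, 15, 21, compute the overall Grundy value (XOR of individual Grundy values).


Subtraction set: {1, 2, 3, 4}
For this subtraction set, G(n) = n mod 5 (period = max + 1 = 5).
Pile 1 (size 26): G(26) = 26 mod 5 = 1
Pile 2 (size 15): G(15) = 15 mod 5 = 0
Pile 3 (size 21): G(21) = 21 mod 5 = 1
Total Grundy value = XOR of all: 1 XOR 0 XOR 1 = 0

0


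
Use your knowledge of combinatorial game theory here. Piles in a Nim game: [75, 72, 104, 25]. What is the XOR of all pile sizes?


We need the XOR (exclusive or) of all pile sizes.
After XOR-ing pile 1 (size 75): 0 XOR 75 = 75
After XOR-ing pile 2 (size 72): 75 XOR 72 = 3
After XOR-ing pile 3 (size 104): 3 XOR 104 = 107
After XOR-ing pile 4 (size 25): 107 XOR 25 = 114
The Nim-value of this position is 114.

114


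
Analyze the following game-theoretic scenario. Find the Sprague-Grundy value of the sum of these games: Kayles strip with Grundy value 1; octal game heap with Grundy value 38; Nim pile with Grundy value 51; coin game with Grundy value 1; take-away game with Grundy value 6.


By the Sprague-Grundy theorem, the Grundy value of a sum of games is the XOR of individual Grundy values.
Kayles strip: Grundy value = 1. Running XOR: 0 XOR 1 = 1
octal game heap: Grundy value = 38. Running XOR: 1 XOR 38 = 39
Nim pile: Grundy value = 51. Running XOR: 39 XOR 51 = 20
coin game: Grundy value = 1. Running XOR: 20 XOR 1 = 21
take-away game: Grundy value = 6. Running XOR: 21 XOR 6 = 19
The combined Grundy value is 19.

19


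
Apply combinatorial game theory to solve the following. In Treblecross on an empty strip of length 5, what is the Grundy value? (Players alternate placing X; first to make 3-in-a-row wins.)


Treblecross: place X on empty cells; 3-in-a-row wins.
Playing within two cells of an existing X lets the opponent win at once, so sensible play treats the cells i-2..i+2 around each X as dead. The player left with no safe cell loses, so this is a normal-play take-away game on strips of safe cells.
Placing X at cell i (0-indexed) of a strip of k safe cells leaves independent strips of sizes max(0, i-2) and max(0, k-i-3). Hence G(k) = mex{ G(max(0,i-2)) XOR G(max(0,k-i-3)) : 0 <= i < k }, with G(0) = 0.
G(1): splits (0,0):0^0=0 -> mex({0}) = 1
G(2): splits (0,0):0^0=0 -> mex({0}) = 1
G(3): splits (0,0):0^0=0 -> mex({0}) = 1
G(4): splits (0,1):0^1=1 (0,0):0^0=0 -> mex({0, 1}) = 2
G(5): splits (0,2):0^1=1 (0,1):0^1=1 (0,0):0^0=0 -> mex({0, 1}) = 2
Therefore G(5) = 2.

2


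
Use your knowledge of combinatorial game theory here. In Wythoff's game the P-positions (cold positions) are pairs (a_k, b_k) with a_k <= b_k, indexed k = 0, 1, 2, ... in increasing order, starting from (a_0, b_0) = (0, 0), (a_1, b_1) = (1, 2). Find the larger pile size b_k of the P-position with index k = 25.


By Wythoff's theorem, a_k = floor(k * phi) and b_k = floor(k * phi^2) = a_k + k, where phi = (1 + sqrt(5))/2 is the golden ratio.
phi = (1 + sqrt(5))/2 = 1.618034
phi^2 = phi + 1 = 2.618034
k = 25
k * phi^2 = 25 * 2.618034 = 65.450850
b_25 = floor(k * phi^2) = 65 (check: a_25 + k = 40 + 25 = 65)

65


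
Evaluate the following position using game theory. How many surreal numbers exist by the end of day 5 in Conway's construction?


Day 0: {|} = 0 is born. Count = 1.
Day n: the number of surreal numbers born by day n is 2^(n+1) - 1.
By day 0: 2^1 - 1 = 1
By day 1: 2^2 - 1 = 3
By day 2: 2^3 - 1 = 7
By day 3: 2^4 - 1 = 15
By day 4: 2^5 - 1 = 31
By day 5: 2^6 - 1 = 63
By day 5: 63 surreal numbers.

63


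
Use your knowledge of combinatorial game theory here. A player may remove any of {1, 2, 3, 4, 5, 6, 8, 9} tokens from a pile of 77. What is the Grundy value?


The subtraction set is S = {1, 2, 3, 4, 5, 6, 8, 9}.
G(k) = mex{ G(k - s) : s in S, s <= k }. We compute iteratively: G(0) = 0.
G(1) = mex({0}) = 1
G(2) = mex({0, 1}) = 2
G(3) = mex({0, 1, 2}) = 3
G(4) = mex({0, 1, 2, 3}) = 4
G(5) = mex({0, 1, 2, 3, 4}) = 5
G(6) = mex({0, 1, 2, 3, 4, 5}) = 6
G(7) = mex({1, 2, 3, 4, 5, 6}) = 0
G(8) = mex({0, 2, 3, 4, 5, 6}) = 1
G(9) = mex({0, 1, 3, 4, 5, 6}) = 2
G(10) = mex({0, 1, 2, 4, 5, 6}) = 3
G(11) = mex({0, 1, 2, 3, 5, 6}) = 4
G(12) = mex({0, 1, 2, 3, 4, 6}) = 5
G(13) = mex({0, 1, 2, 3, 4, 5}) = 6
G(14) = mex({1, 2, 3, 4, 5, 6}) = 0
G(15) = mex({0, 2, 3, 4, 5, 6}) = 1
Observe that G(7)..G(15) = 0, 1, 2, 3, 4, 5, 6, 0, 1 repeats G(0)..G(8) = 0, 1, 2, 3, 4, 5, 6, 0, 1.
For k >= max(S) = 9, G(k) is determined by the previous 9 values G(k-9)..G(k-1); a window of 9 consecutive values has recurred shifted by 7, so by induction G(k + 7) = G(k) for all k >= 0: the sequence is periodic from the start with period 7.
One period: G(0..6) = 0, 1, 2, 3, 4, 5, 6.
77 mod 7 = 0, so G(77) = G(0) = 0.

0


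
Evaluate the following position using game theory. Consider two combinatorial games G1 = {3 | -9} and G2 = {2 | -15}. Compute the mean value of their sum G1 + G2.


G1 = {3 | -9}, G2 = {2 | -15}
Each is a switch {a | b} with numbers a > b; its mean value is (a + b)/2, and mean value is additive over game sums: m(G1 + G2) = m(G1) + m(G2).
Mean of G1 = (3 + (-9))/2 = -6/2 = -3
Mean of G2 = (2 + (-15))/2 = -13/2 = -13/2
Mean of G1 + G2 = -3 + -13/2 = -19/2

-19/2


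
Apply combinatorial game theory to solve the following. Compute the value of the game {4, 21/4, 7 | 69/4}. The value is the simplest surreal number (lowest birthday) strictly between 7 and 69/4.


Left options: {4, 21/4, 7}, max = 7
Right options: {69/4}, min = 69/4
All options are numbers and max(Left) < min(Right), so by the simplicity theorem the value is the simplest (earliest-born) number strictly between 7 and 69/4.
Integers 8 through 17 all lie strictly between 7 and 69/4.
Among integers, the simplest (lowest birthday = smallest |n|; 0 is born on day 0, +-n on day n) is 8.
No non-integer in the interval can be simpler: if x is a non-integer in the interval, then floor(x) or ceil(x) also lies in the interval (the interval contains an integer), and both are proper prefixes of x's sign expansion, i.e. born earlier. So the game value is 8.
Game value = 8

8


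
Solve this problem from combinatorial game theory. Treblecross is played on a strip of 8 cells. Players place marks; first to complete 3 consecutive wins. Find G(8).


Treblecross: place X on empty cells; 3-in-a-row wins.
Playing within two cells of an existing X lets the opponent win at once, so sensible play treats the cells i-2..i+2 around each X as dead. The player left with no safe cell loses, so this is a normal-play take-away game on strips of safe cells.
Placing X at cell i (0-indexed) of a strip of k safe cells leaves independent strips of sizes max(0, i-2) and max(0, k-i-3). Hence G(k) = mex{ G(max(0,i-2)) XOR G(max(0,k-i-3)) : 0 <= i < k }, with G(0) = 0.
G(1): splits (0,0):0^0=0 -> mex({0}) = 1
G(2): splits (0,0):0^0=0 -> mex({0}) = 1
G(3): splits (0,0):0^0=0 -> mex({0}) = 1
G(4): splits (0,1):0^1=1 (0,0):0^0=0 -> mex({0, 1}) = 2
G(5): splits (0,2):0^1=1 (0,1):0^1=1 (0,0):0^0=0 -> mex({0, 1}) = 2
G(6) = mex({1}) = 0
G(7) = mex({0, 1, 2}) = 3
G(8) = mex({0, 1, 2}) = 3
Therefore G(8) = 3.

3


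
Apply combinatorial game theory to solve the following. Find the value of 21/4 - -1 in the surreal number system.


x = 21/4, y = -1
Converting to common denominator: 4
x = 21/4, y = -4/4
x - y = 21/4 - -1 = 25/4

25/4


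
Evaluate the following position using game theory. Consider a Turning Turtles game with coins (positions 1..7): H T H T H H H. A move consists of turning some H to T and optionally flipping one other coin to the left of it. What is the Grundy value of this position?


Coins: H T H T H H H
Key fact: a single head at position k behaves exactly like a Nim heap of size k (turning it to T and optionally flipping a coin at j < k corresponds to moving the heap from k to j, or to 0), and heads combine as a disjunctive sum (two heads at the same place would cancel, matching j XOR j = 0). So the Nim-value is the XOR of the 1-indexed positions of the heads.
Face-up positions (1-indexed): [1, 3, 5, 6, 7]
XOR 0 with 1: 0 XOR 1 = 1
XOR 1 with 3: 1 XOR 3 = 2
XOR 2 with 5: 2 XOR 5 = 7
XOR 7 with 6: 7 XOR 6 = 1
XOR 1 with 7: 1 XOR 7 = 6
Nim-value = 6

6


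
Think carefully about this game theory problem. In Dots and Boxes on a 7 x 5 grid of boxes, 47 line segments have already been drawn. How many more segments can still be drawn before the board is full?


Grid: 7 x 5 boxes, i.e. 8 rows and 6 columns of dots.
Horizontal edges: (rows + 1) * cols = 8 * 5 = 40
Vertical edges: rows * (cols + 1) = 7 * 6 = 42
Total edges: 40 + 42 = 82
Edges drawn: 47
Remaining: 82 - 47 = 35

35


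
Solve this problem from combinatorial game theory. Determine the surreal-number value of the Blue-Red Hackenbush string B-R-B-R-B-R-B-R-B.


Edges (from ground): B-R-B-R-B-R-B-R-B
By Berlekamp's sign-expansion rule, a Blue-Red Hackenbush stalk has the value of the surreal number whose sign sequence is the edge sequence with B -> + and R -> -.
Sign sequence: +-+-+-+-+
Trace the sign expansion in the surreal number tree, starting from 0:
Edge 1: B (sign +) -> bounds (0, +inf), value = 1
Edge 2: R (sign -) -> bounds (0, 1), value = 1/2
Edge 3: B (sign +) -> bounds (1/2, 1), value = 3/4
Edge 4: R (sign -) -> bounds (1/2, 3/4), value = 5/8
Edge 5: B (sign +) -> bounds (5/8, 3/4), value = 11/16
Edge 6: R (sign -) -> bounds (5/8, 11/16), value = 21/32
Edge 7: B (sign +) -> bounds (21/32, 11/16), value = 43/64
Edge 8: R (sign -) -> bounds (21/32, 43/64), value = 85/128
Edge 9: B (sign +) -> bounds (85/128, 43/64), value = 171/256
Game value = 171/256

171/256


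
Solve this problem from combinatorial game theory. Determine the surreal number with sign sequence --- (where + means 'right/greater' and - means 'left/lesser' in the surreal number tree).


Sign expansion: ---
Rule: track bounds (lo, hi), initially (-inf, +inf). On '+', the current value becomes lo and we move to the simplest number in (value, hi): value + 1 if hi = +inf, otherwise the midpoint (value + hi)/2. On '-', the current value becomes hi and we move to value - 1 if lo = -inf, otherwise the midpoint (lo + value)/2.
Start at 0.
Step 1: sign = -, move left. Bounds: (-inf, 0). Value = -1
Step 2: sign = -, move left. Bounds: (-inf, -1). Value = -2
Step 3: sign = -, move left. Bounds: (-inf, -2). Value = -3
The surreal number with sign expansion --- is -3.

-3


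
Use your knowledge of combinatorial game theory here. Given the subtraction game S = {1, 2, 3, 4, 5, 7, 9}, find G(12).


The subtraction set is S = {1, 2, 3, 4, 5, 7, 9}.
G(k) = mex{ G(k - s) : s in S, s <= k }. We compute iteratively: G(0) = 0.
G(1) = mex({0}) = 1
G(2) = mex({0, 1}) = 2
G(3) = mex({0, 1, 2}) = 3
G(4) = mex({0, 1, 2, 3}) = 4
G(5) = mex({0, 1, 2, 3, 4}) = 5
G(6) = mex({1, 2, 3, 4, 5}) = 0
G(7) = mex({0, 2, 3, 4, 5}) = 1
G(8) = mex({0, 1, 3, 4, 5}) = 2
G(9) = mex({0, 1, 2, 4, 5}) = 3
G(10) = mex({0, 1, 2, 3, 5}) = 4
G(11) = mex({0, 1, 2, 3, 4}) = 5
G(12) = mex({1, 2, 3, 4, 5}) = 0
Therefore G(12) = 0.

0


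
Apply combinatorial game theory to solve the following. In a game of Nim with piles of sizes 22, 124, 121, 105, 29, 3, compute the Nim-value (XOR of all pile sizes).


We need the XOR (exclusive or) of all pile sizes.
After XOR-ing pile 1 (size 22): 0 XOR 22 = 22
After XOR-ing pile 2 (size 124): 22 XOR 124 = 106
After XOR-ing pile 3 (size 121): 106 XOR 121 = 19
After XOR-ing pile 4 (size 105): 19 XOR 105 = 122
After XOR-ing pile 5 (size 29): 122 XOR 29 = 103
After XOR-ing pile 6 (size 3): 103 XOR 3 = 100
The Nim-value of this position is 100.

100


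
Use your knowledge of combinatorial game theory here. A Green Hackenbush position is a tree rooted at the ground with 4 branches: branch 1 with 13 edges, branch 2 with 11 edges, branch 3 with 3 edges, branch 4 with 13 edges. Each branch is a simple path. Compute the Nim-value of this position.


The tree has 4 branches from the ground vertex.
In Green Hackenbush, the Nim-value of a simple path of length k is k.
Branch 1: length 13, Nim-value = 13
Branch 2: length 11, Nim-value = 11
Branch 3: length 3, Nim-value = 3
Branch 4: length 13, Nim-value = 13
Total Nim-value = XOR of all branch values:
0 XOR 13 = 13
13 XOR 11 = 6
6 XOR 3 = 5
5 XOR 13 = 8
Nim-value of the tree = 8

8


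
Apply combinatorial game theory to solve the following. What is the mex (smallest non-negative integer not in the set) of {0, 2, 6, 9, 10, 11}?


Set = {0, 2, 6, 9, 10, 11}
0 is in the set.
1 is NOT in the set. This is the mex.
mex = 1

1


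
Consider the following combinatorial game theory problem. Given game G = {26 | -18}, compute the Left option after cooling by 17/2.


Original game: {26 | -18} (a switch {a | b} with a > b).
Cooling by t (for t below the temperature (a - b)/2 = 22) taxes each move by t: {a | b} cooled by t is {a - t | b + t}.
Cooling amount: t = 17/2
Cooled Left option: 26 - 17/2 = 35/2
Cooled Right option: -18 + 17/2 = -19/2
Cooled game: {35/2 | -19/2}
Left option = 35/2

35/2


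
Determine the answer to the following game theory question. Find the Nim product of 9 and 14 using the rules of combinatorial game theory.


Nim multiplication is bilinear over XOR: (u XOR v) * w = (u*w) XOR (v*w).
So we split each operand into its bit components and XOR the pairwise Nim products.
9 = 1 + 8 (as XOR of powers of 2).
14 = 2 + 4 + 8 (as XOR of powers of 2).
Using the standard Nim-product table on single bits:
  2*2 = 3,   2*4 = 8,   2*8 = 12,
  4*4 = 6,   4*8 = 11,  8*8 = 13,
and  1*x = x (identity), k*l = l*k (commutative).
Pairwise Nim products:
  1 * 2 = 2
  1 * 4 = 4
  1 * 8 = 8
  8 * 2 = 12
  8 * 4 = 11
  8 * 8 = 13
XOR them: 2 XOR 4 XOR 8 XOR 12 XOR 11 XOR 13 = 4.
Result: 9 * 14 = 4 (in Nim).

4


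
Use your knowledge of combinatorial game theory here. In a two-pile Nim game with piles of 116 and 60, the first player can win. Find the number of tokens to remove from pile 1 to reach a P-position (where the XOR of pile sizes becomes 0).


Piles: 116 and 60
Current XOR: 116 XOR 60 = 72 (non-zero, so this is an N-position).
To make the XOR zero, we need to find a move that balances the piles.
For pile 1 (size 116): target = 116 XOR 72 = 60
We reduce pile 1 from 116 to 60.
Tokens removed: 116 - 60 = 56
Verification: 60 XOR 60 = 0

56


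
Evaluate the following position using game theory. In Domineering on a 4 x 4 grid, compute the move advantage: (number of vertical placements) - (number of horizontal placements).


Board is 4 x 4 (rows x cols).
Left (vertical) placements: (rows-1) * cols = 3 * 4 = 12
Right (horizontal) placements: rows * (cols-1) = 4 * 3 = 12
Advantage = Left - Right = 12 - 12 = 0

0


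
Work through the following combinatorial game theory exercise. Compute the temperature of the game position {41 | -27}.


The game is {41 | -27}, a switch {a | b} with numbers a > b.
Cooling {a | b} by t gives {a - t | b + t}, which stops being hot when a - t = b + t, i.e. at t = (a - b)/2. So the temperature of a switch is (a - b)/2.
Temperature = (Left option - Right option) / 2
= (41 - (-27)) / 2
= 68 / 2
= 34

34


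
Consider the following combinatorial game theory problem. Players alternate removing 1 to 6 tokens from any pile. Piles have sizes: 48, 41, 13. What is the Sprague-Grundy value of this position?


Subtraction set: {1, 2, 3, 4, 5, 6}
For this subtraction set, G(n) = n mod 7 (period = max + 1 = 7).
Pile 1 (size 48): G(48) = 48 mod 7 = 6
Pile 2 (size 41): G(41) = 41 mod 7 = 6
Pile 3 (size 13): G(13) = 13 mod 7 = 6
Total Grundy value = XOR of all: 6 XOR 6 XOR 6 = 6

6


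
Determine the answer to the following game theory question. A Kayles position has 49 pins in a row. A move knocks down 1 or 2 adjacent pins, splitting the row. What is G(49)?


Kayles: a move removes 1 or 2 adjacent pins from a contiguous row.
Removing pins from a row of k leaves two independent rows (a, b) with a + b = k - 1 (one pin) or a + b = k - 2 (two pins); an end removal gives a = 0.
By Sprague-Grundy, G(k) = mex{ G(a) XOR G(b) } over all these splits. G(0) = 0.
G(1): splits (0,0):0^0=0 -> mex({0}) = 1
G(2): splits (0,1):0^1=1 (0,0):0^0=0 -> mex({0, 1}) = 2
G(3): splits (0,2):0^2=2 (1,1):1^1=0 (0,1):0^1=1 -> mex({0, 1, 2}) = 3
G(4): splits (0,3):0^3=3 (1,2):1^2=3 (0,2):0^2=2 (1,1):1^1=0 -> mex({0, 2, 3}) = 1
G(5): splits (0,4):0^1=1 (1,3):1^3=2 (2,2):2^2=0 (0,3):0^3=3 (1,2):1^2=3 -> mex({0, 1, 2, 3}) = 4
G(6) = mex({0, 1, 2, 4}) = 3
G(7) = mex({0, 1, 3, 4, 5}) = 2
G(8) = mex({0, 2, 3, 5, 6}) = 1
G(9) = mex({0, 1, 2, 3, 6, 7}) = 4
G(10) = mex({0, 1, 3, 4, 5, 7}) = 2
G(11) = mex({0, 1, 2, 3, 4, 5}) = 6
G(12) = mex({0, 1, 2, 3, 5, 6, 7}) = 4
G(13) = mex({0, 2, 3, 4, 6, 7}) = 1
G(14) = mex({0, 1, 4, 5, 6, 7}) = 2
G(15) = mex({0, 1, 2, 3, 4, 5, 6}) = 7
G(16) = mex({0, 2, 3, 5, 6, 7}) = 1
G(17) = mex({0, 1, 2, 3, 5, 6, 7}) = 4
G(18) = mex({0, 1, 2, 4, 5, 6}) = 3
G(19) = mex({0, 1, 3, 4, 5, 7}) = 2
G(20) = mex({0, 2, 3, 4, 5, 6, 7}) = 1
G(21) = mex({0, 1, 2, 3, 5, 6, 7}) = 4
G(22) = mex({0, 1, 2, 3, 4, 5, 7}) = 6
G(23) = mex({0, 1, 2, 3, 4, 5, 6}) = 7
G(24) = mex({0, 1, 2, 3, 5, 6, 7}) = 4
G(25) = mex({0, 2, 3, 4, 6, 7}) = 1
G(26) = mex({0, 1, 3, 4, 5, 6, 7}) = 2
G(27) = mex({0, 1, 2, 3, 4, 5, 6, 7}) = 8
G(28) = mex({0, 1, 2, 3, 4, 6, 7, 8}) = 5
G(29) = mex({0, 1, 2, 3, 5, 6, 7, 8, 9}) = 4
G(30) = mex({0, 1, 2, 3, 4, 5, 6, 9, 10}) = 7
G(31) = mex({0, 1, 3, 4, 5, 7, 10, 11}) = 2
G(32) = mex({0, 2, 3, 4, 5, 6, 7, 9, 11}) = 1
G(33) = mex({0, 1, 2, 3, 4, 5, 6, 7, 9, 12}) = 8
G(34) = mex({0, 1, 2, 3, 4, 5, 7, 8, 11, 12}) = 6
G(35) = mex({0, 1, 2, 3, 4, 5, 6, 8, 9, 10, 11}) = 7
G(36) = mex({0, 1, 2, 3, 5, 6, 7, 9, 10}) = 4
G(37) = mex({0, 2, 3, 4, 6, 7, 9, 10, 11, 12}) = 1
G(38) = mex({0, 1, 3, 4, 5, 6, 7, 9, 10, 11, 12}) = 2
G(39) = mex({0, 1, 2, 4, 5, 6, 7, 9, 10, 12, 14}) = 3
G(40) = mex({0, 2, 3, 4, 6, 7, 11, 12, 14}) = 1
G(41) = mex({0, 1, 2, 3, 5, 6, 7, 9, 10, 11, 12}) = 4
G(42) = mex({0, 1, 2, 3, 4, 5, 6, 9, 10}) = 7
G(43) = mex({0, 1, 3, 4, 5, 7, 9, 10, 12, 15}) = 2
G(44) = mex({0, 2, 3, 4, 5, 6, 7, 9, 10, 12, 15}) = 1
G(45) = mex({0, 1, 2, 3, 4, 5, 6, 7, 9, 10, 12, 14}) = 8
G(46) = mex({0, 1, 3, 4, 5, 7, 8, 11, 12, 14}) = 2
G(47) = mex({0, 1, 2, 3, 4, 5, 6, 8, 9, 10, 11, 12}) = 7
G(48) = mex({0, 1, 2, 3, 5, 6, 7, 9, 10}) = 4
G(49) = mex({0, 2, 3, 4, 6, 7, 9, 10, 11, 12, 15}) = 1
Therefore G(49) = 1.

1


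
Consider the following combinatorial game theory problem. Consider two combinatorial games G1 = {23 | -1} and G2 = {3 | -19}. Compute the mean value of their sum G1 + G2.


G1 = {23 | -1}, G2 = {3 | -19}
Each is a switch {a | b} with numbers a > b; its mean value is (a + b)/2, and mean value is additive over game sums: m(G1 + G2) = m(G1) + m(G2).
Mean of G1 = (23 + (-1))/2 = 22/2 = 11
Mean of G2 = (3 + (-19))/2 = -16/2 = -8
Mean of G1 + G2 = 11 + -8 = 3

3


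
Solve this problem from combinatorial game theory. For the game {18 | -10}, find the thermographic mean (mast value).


Game = {18 | -10}, a switch {a | b} with numbers a > b.
Its thermograph has left wall a - t and right wall b + t, which meet at t = (a - b)/2, where both equal (a + b)/2. So the mast (mean value) is at (a + b)/2.
Mean = (18 + (-10))/2 = 8/2 = 4

4


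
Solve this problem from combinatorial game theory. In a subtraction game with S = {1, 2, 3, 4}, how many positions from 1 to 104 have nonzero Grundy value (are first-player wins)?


Subtraction set S = {1, 2, 3, 4}, so G(n) = n mod 5.
G(n) = 0 when n is a multiple of 5.
Multiples of 5 in [1, 104]: 20
N-positions (nonzero Grundy) = 104 - 20 = 84

84


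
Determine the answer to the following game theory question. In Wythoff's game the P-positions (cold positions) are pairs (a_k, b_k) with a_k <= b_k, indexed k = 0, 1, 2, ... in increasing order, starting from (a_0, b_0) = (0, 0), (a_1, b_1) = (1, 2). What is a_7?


By Wythoff's theorem, a_k = floor(k * phi) and b_k = floor(k * phi^2) = a_k + k, where phi = (1 + sqrt(5))/2 is the golden ratio.
phi = (1 + sqrt(5))/2 = 1.618034
k = 7
k * phi = 7 * 1.618034 = 11.326238
a_7 = floor(k * phi) = 11

11


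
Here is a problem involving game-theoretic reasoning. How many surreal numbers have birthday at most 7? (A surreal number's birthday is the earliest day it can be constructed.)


Day 0: {|} = 0 is born. Count = 1.
Day n: the number of surreal numbers born by day n is 2^(n+1) - 1.
By day 0: 2^1 - 1 = 1
By day 1: 2^2 - 1 = 3
By day 2: 2^3 - 1 = 7
By day 3: 2^4 - 1 = 15
By day 4: 2^5 - 1 = 31
By day 5: 2^6 - 1 = 63
By day 6: 2^7 - 1 = 127
By day 7: 2^8 - 1 = 255
By day 7: 255 surreal numbers.

255


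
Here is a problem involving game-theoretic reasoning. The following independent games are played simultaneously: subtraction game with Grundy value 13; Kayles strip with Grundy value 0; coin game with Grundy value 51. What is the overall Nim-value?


By the Sprague-Grundy theorem, the Grundy value of a sum of games is the XOR of individual Grundy values.
subtraction game: Grundy value = 13. Running XOR: 0 XOR 13 = 13
Kayles strip: Grundy value = 0. Running XOR: 13 XOR 0 = 13
coin game: Grundy value = 51. Running XOR: 13 XOR 51 = 62
The combined Grundy value is 62.

62


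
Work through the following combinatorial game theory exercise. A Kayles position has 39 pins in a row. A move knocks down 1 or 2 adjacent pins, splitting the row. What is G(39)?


Kayles: a move removes 1 or 2 adjacent pins from a contiguous row.
Removing pins from a row of k leaves two independent rows (a, b) with a + b = k - 1 (one pin) or a + b = k - 2 (two pins); an end removal gives a = 0.
By Sprague-Grundy, G(k) = mex{ G(a) XOR G(b) } over all these splits. G(0) = 0.
G(1): splits (0,0):0^0=0 -> mex({0}) = 1
G(2): splits (0,1):0^1=1 (0,0):0^0=0 -> mex({0, 1}) = 2
G(3): splits (0,2):0^2=2 (1,1):1^1=0 (0,1):0^1=1 -> mex({0, 1, 2}) = 3
G(4): splits (0,3):0^3=3 (1,2):1^2=3 (0,2):0^2=2 (1,1):1^1=0 -> mex({0, 2, 3}) = 1
G(5): splits (0,4):0^1=1 (1,3):1^3=2 (2,2):2^2=0 (0,3):0^3=3 (1,2):1^2=3 -> mex({0, 1, 2, 3}) = 4
G(6) = mex({0, 1, 2, 4}) = 3
G(7) = mex({0, 1, 3, 4, 5}) = 2
G(8) = mex({0, 2, 3, 5, 6}) = 1
G(9) = mex({0, 1, 2, 3, 6, 7}) = 4
G(10) = mex({0, 1, 3, 4, 5, 7}) = 2
G(11) = mex({0, 1, 2, 3, 4, 5}) = 6
G(12) = mex({0, 1, 2, 3, 5, 6, 7}) = 4
G(13) = mex({0, 2, 3, 4, 6, 7}) = 1
G(14) = mex({0, 1, 4, 5, 6, 7}) = 2
G(15) = mex({0, 1, 2, 3, 4, 5, 6}) = 7
G(16) = mex({0, 2, 3, 5, 6, 7}) = 1
G(17) = mex({0, 1, 2, 3, 5, 6, 7}) = 4
G(18) = mex({0, 1, 2, 4, 5, 6}) = 3
G(19) = mex({0, 1, 3, 4, 5, 7}) = 2
G(20) = mex({0, 2, 3, 4, 5, 6, 7}) = 1
G(21) = mex({0, 1, 2, 3, 5, 6, 7}) = 4
G(22) = mex({0, 1, 2, 3, 4, 5, 7}) = 6
G(23) = mex({0, 1, 2, 3, 4, 5, 6}) = 7
G(24) = mex({0, 1, 2, 3, 5, 6, 7}) = 4
G(25) = mex({0, 2, 3, 4, 6, 7}) = 1
G(26) = mex({0, 1, 3, 4, 5, 6, 7}) = 2
G(27) = mex({0, 1, 2, 3, 4, 5, 6, 7}) = 8
G(28) = mex({0, 1, 2, 3, 4, 6, 7, 8}) = 5
G(29) = mex({0, 1, 2, 3, 5, 6, 7, 8, 9}) = 4
G(30) = mex({0, 1, 2, 3, 4, 5, 6, 9, 10}) = 7
G(31) = mex({0, 1, 3, 4, 5, 7, 10, 11}) = 2
G(32) = mex({0, 2, 3, 4, 5, 6, 7, 9, 11}) = 1
G(33) = mex({0, 1, 2, 3, 4, 5, 6, 7, 9, 12}) = 8
G(34) = mex({0, 1, 2, 3, 4, 5, 7, 8, 11, 12}) = 6
G(35) = mex({0, 1, 2, 3, 4, 5, 6, 8, 9, 10, 11}) = 7
G(36) = mex({0, 1, 2, 3, 5, 6, 7, 9, 10}) = 4
G(37) = mex({0, 2, 3, 4, 6, 7, 9, 10, 11, 12}) = 1
G(38) = mex({0, 1, 3, 4, 5, 6, 7, 9, 10, 11, 12}) = 2
G(39) = mex({0, 1, 2, 4, 5, 6, 7, 9, 10, 12, 14}) = 3
Therefore G(39) = 3.

3


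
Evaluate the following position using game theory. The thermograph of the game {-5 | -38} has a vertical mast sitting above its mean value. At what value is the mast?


Game = {-5 | -38}, a switch {a | b} with numbers a > b.
Its thermograph has left wall a - t and right wall b + t, which meet at t = (a - b)/2, where both equal (a + b)/2. So the mast (mean value) is at (a + b)/2.
Mean = (-5 + (-38))/2 = -43/2 = -43/2

-43/2


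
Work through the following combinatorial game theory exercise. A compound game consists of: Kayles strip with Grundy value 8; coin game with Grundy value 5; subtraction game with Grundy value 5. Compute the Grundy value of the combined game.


By the Sprague-Grundy theorem, the Grundy value of a sum of games is the XOR of individual Grundy values.
Kayles strip: Grundy value = 8. Running XOR: 0 XOR 8 = 8
coin game: Grundy value = 5. Running XOR: 8 XOR 5 = 13
subtraction game: Grundy value = 5. Running XOR: 13 XOR 5 = 8
The combined Grundy value is 8.

8


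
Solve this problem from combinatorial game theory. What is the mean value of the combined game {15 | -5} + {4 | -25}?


G1 = {15 | -5}, G2 = {4 | -25}
Each is a switch {a | b} with numbers a > b; its mean value is (a + b)/2, and mean value is additive over game sums: m(G1 + G2) = m(G1) + m(G2).
Mean of G1 = (15 + (-5))/2 = 10/2 = 5
Mean of G2 = (4 + (-25))/2 = -21/2 = -21/2
Mean of G1 + G2 = 5 + -21/2 = -11/2

-11/2


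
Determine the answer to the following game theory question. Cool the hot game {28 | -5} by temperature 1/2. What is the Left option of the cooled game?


Original game: {28 | -5} (a switch {a | b} with a > b).
Cooling by t (for t below the temperature (a - b)/2 = 33/2) taxes each move by t: {a | b} cooled by t is {a - t | b + t}.
Cooling amount: t = 1/2
Cooled Left option: 28 - 1/2 = 55/2
Cooled Right option: -5 + 1/2 = -9/2
Cooled game: {55/2 | -9/2}
Left option = 55/2

55/2


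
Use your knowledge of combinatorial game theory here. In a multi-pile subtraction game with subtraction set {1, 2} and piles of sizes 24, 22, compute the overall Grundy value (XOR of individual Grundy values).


Subtraction set: {1, 2}
For this subtraction set, G(n) = n mod 3 (period = max + 1 = 3).
Pile 1 (size 24): G(24) = 24 mod 3 = 0
Pile 2 (size 22): G(22) = 22 mod 3 = 1
Total Grundy value = XOR of all: 0 XOR 1 = 1

1


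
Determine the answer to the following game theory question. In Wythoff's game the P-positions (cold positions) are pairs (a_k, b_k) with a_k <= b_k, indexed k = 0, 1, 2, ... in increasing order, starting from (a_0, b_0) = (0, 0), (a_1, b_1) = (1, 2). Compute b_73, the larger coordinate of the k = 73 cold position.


By Wythoff's theorem, a_k = floor(k * phi) and b_k = floor(k * phi^2) = a_k + k, where phi = (1 + sqrt(5))/2 is the golden ratio.
phi = (1 + sqrt(5))/2 = 1.618034
phi^2 = phi + 1 = 2.618034
k = 73
k * phi^2 = 73 * 2.618034 = 191.116481
b_73 = floor(k * phi^2) = 191 (check: a_73 + k = 118 + 73 = 191)

191


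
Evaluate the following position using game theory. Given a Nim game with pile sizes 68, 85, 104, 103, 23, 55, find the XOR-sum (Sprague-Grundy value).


We need the XOR (exclusive or) of all pile sizes.
After XOR-ing pile 1 (size 68): 0 XOR 68 = 68
After XOR-ing pile 2 (size 85): 68 XOR 85 = 17
After XOR-ing pile 3 (size 104): 17 XOR 104 = 121
After XOR-ing pile 4 (size 103): 121 XOR 103 = 30
After XOR-ing pile 5 (size 23): 30 XOR 23 = 9
After XOR-ing pile 6 (size 55): 9 XOR 55 = 62
The Nim-value of this position is 62.

62


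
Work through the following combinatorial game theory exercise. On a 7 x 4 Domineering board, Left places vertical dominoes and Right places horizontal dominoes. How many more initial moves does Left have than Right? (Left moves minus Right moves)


Board is 7 x 4 (rows x cols).
Left (vertical) placements: (rows-1) * cols = 6 * 4 = 24
Right (horizontal) placements: rows * (cols-1) = 7 * 3 = 21
Advantage = Left - Right = 24 - 21 = 3

3
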